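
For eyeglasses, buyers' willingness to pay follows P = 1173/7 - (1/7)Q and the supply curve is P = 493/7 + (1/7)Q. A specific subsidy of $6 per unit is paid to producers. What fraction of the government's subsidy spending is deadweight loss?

DWL / government spending = 21/722

Pre-subsidy: 1173/7 - (1/7)Q = 493/7 + (1/7)Q gives Q* = 340 and P* = 119.
With the subsidy, sellers receive Ps = Pb + 6 for each unit, where Pb is the price buyers pay.
On the curves, Pb = 1173/7 - (1/7)Q and Ps = 493/7 + (1/7)Q; the wedge Ps − Pb = 6 gives 493/7 + (1/7)Q − (1173/7 - (1/7)Q) = 6, so Q' = 361.
Then Pb = 1173/7 − (1/7)·361 = 116 and Ps = 493/7 + (1/7)·361 = 122.
ΔCS = ½(340 + 361)(119 − 116) = 1051.5; ΔPS = ½(340 + 361)(122 − 119) = 1051.5.
Government spending = 6 × 361 = 2166.
DWL = ½ × 6 × (361 − 340) = 63; fraction = 63 / 2166 = 21/722.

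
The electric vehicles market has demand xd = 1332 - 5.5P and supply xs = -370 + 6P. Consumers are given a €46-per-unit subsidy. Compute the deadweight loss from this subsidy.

Deadweight loss = €3036

Pre-subsidy: 1332 - 5.5P = -370 + 6P gives P* = 148, x* = 518.
With the rebate, buyers effectively pay Pb = Ps − 46, where Ps is the price sellers receive.
Demand in terms of Ps becomes xd = 1332 − 5.5(Ps − 46) = 1585 - 5.5Ps. Setting this equal to supply: 1585 - 5.5Ps = -370 + 6Ps, so Ps = 170.
Buyers pay Pb = 170 − 46 = 124; x' = -370 + 6·170 = 650.
The subsidy expands output by 650 − 518 = 132 past the efficient level; on those units the gap between marginal cost and willingness to pay runs from 0 up to 46.
DWL = ½ × 46 × 132 = 3036.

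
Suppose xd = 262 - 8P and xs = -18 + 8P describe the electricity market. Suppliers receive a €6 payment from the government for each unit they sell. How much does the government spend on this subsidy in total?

Pre-subsidy: 262 - 8P = -18 + 8P gives P* = 17.5, x* = 122.
With the subsidy, sellers receive Ps = Pb + 6 for each unit, where Pb is the price buyers pay.
Supply in terms of Pb becomes xs = -18 + 8(Pb + 6) = 30 + 8Pb. Setting this equal to demand: 262 - 8Pb = 30 + 8Pb, so Pb = 14.5.
Sellers receive Ps = 14.5 + 6 = 20.5; x' = 262 − 8·14.5 = 146.
Government outlay = subsidy × quantity = 6 × 146 = 876.

Government cost = €876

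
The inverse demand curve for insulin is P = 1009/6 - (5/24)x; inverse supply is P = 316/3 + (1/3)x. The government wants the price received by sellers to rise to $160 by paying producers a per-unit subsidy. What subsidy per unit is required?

At a seller price of 160, quantity supplied is -316 + 3·160 = 164.
Buyers absorb 164 only when they pay Pb = 1009/6 − (5/24)·164 = 134.
s = Ps − Pb = 160 − 134 = 26.

Required subsidy s = $26 per unit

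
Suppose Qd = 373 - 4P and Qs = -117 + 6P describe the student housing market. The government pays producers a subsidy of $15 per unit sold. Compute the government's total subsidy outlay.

Pre-subsidy: 373 - 4P = -117 + 6P gives P* = 49, Q* = 177.
With the subsidy, sellers receive Ps = Pb + 15 for each unit, where Pb is the price buyers pay.
Supply in terms of Pb becomes Qs = -117 + 6(Pb + 15) = -27 + 6Pb. Setting this equal to demand: 373 - 4Pb = -27 + 6Pb, so Pb = 40.
Sellers receive Ps = 40 + 15 = 55; Q' = 373 − 4·40 = 213.
Government outlay = subsidy × quantity = 15 × 213 = 3195.

Government cost = $3195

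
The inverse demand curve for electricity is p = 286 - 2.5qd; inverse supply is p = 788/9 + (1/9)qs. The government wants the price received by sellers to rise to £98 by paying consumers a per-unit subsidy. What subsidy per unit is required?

Required subsidy s = £47 per unit

At a seller price of 98, quantity supplied is -788 + 9·98 = 94.
Buyers absorb 94 only when they pay pb = 286 − 2.5·94 = 51.
s = ps − pb = 98 − 51 = 47.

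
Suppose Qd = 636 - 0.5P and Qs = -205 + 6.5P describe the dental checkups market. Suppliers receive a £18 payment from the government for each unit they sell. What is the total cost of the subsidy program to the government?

Government cost = 73620/7

Pre-subsidy: 636 - 0.5P = -205 + 6.5P gives P* = 841/7, Q* = 8063/14.
With the subsidy, sellers receive Ps = Pb + 18 for each unit, where Pb is the price buyers pay.
Supply in terms of Pb becomes Qs = -205 + 6.5(Pb + 18) = -88 + 6.5Pb. Setting this equal to demand: 636 - 0.5Pb = -88 + 6.5Pb, so Pb = 724/7.
Sellers receive Ps = 724/7 + 18 = 850/7; Q' = 636 − 0.5·(724/7) = 4090/7.
Government outlay = subsidy × quantity = 18 × 4090/7 = 73620/7.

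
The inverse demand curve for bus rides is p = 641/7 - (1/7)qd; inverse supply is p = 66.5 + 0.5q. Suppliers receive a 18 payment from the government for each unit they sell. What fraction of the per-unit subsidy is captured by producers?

Producer share = 7/9

Pre-subsidy: 641/7 - (1/7)q = 66.5 + 0.5q gives q* = 39 and p* = 86.
With the subsidy, sellers receive ps = pb + 18 for each unit, where pb is the price buyers pay.
On the curves, pb = 641/7 - (1/7)q and ps = 66.5 + 0.5q; the wedge ps − pb = 18 gives 66.5 + 0.5q − (641/7 - (1/7)q) = 18, so q' = 67.
Then pb = 641/7 − (1/7)·67 = 82 and ps = 66.5 + 0.5·67 = 100.
Buyers' price falls by p* − pb = 86 − 82 = 4; sellers' price rises by ps − p* = 100 − 86 = 14.
So producers capture 14/18 = 7/9 of each unit of subsidy.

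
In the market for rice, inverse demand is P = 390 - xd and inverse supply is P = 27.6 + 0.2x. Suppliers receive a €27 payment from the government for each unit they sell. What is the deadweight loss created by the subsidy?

Deadweight loss = €303.75

Pre-subsidy: 390 - x = 27.6 + 0.2x gives x* = 302 and P* = 88.
With the subsidy, sellers receive Ps = Pb + 27 for each unit, where Pb is the price buyers pay.
On the curves, Pb = 390 - x and Ps = 27.6 + 0.2x; the wedge Ps − Pb = 27 gives 27.6 + 0.2x − (390 - x) = 27, so x' = 324.5.
Then Pb = 390 − 1·324.5 = 65.5 and Ps = 27.6 + 0.2·324.5 = 92.5.
The subsidy expands output by 324.5 − 302 = 22.5 past the efficient level; on those units the gap between marginal cost and willingness to pay runs from 0 up to 27.
DWL = ½ × 27 × 22.5 = 303.75.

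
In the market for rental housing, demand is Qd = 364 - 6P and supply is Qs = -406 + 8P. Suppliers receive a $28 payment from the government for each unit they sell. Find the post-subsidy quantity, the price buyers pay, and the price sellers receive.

Pre-subsidy: 364 - 6P = -406 + 8P gives P* = 55, Q* = 34.
With the subsidy, sellers receive Ps = Pb + 28 for each unit, where Pb is the price buyers pay.
Supply in terms of Pb becomes Qs = -406 + 8(Pb + 28) = -182 + 8Pb. Setting this equal to demand: 364 - 6Pb = -182 + 8Pb, so Pb = 39.
Sellers receive Ps = 39 + 28 = 67; Q' = 364 − 6·39 = 130.

Q' = 130; buyers pay $39; sellers receive $67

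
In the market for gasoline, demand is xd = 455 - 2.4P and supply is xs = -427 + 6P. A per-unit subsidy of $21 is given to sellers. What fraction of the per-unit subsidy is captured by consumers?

Pre-subsidy: 455 - 2.4P = -427 + 6P gives P* = 105, x* = 203.
With the subsidy, sellers receive Ps = Pb + 21 for each unit, where Pb is the price buyers pay.
Supply in terms of Pb becomes xs = -427 + 6(Pb + 21) = -301 + 6Pb. Setting this equal to demand: 455 - 2.4Pb = -301 + 6Pb, so Pb = 90.
Sellers receive Ps = 90 + 21 = 111; x' = 455 − 2.4·90 = 239.
Buyers' price falls by P* − Pb = 105 − 90 = 15; sellers' price rises by Ps − P* = 111 − 105 = 6.
So consumers capture 15/21 = 5/7 of each unit of subsidy.

Consumer share = 5/7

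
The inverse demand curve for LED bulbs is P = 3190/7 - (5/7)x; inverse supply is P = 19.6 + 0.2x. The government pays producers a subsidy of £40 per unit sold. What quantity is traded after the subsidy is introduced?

Pre-subsidy: 3190/7 - (5/7)x = 19.6 + 0.2x gives x* = 477 and P* = 115.
With the subsidy, sellers receive Ps = Pb + 40 for each unit, where Pb is the price buyers pay.
On the curves, Pb = 3190/7 - (5/7)x and Ps = 19.6 + 0.2x; the wedge Ps − Pb = 40 gives 19.6 + 0.2x − (3190/7 - (5/7)x) = 40, so x' = 520.75.
Then Pb = 3190/7 − (5/7)·520.75 = 83.75 and Ps = 19.6 + 0.2·520.75 = 123.75.

x' = 520.75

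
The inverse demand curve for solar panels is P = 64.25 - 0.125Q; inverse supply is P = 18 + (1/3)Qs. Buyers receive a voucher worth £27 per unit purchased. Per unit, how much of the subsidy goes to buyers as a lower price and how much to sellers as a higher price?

Pre-subsidy: 64.25 - 0.125Q = 18 + (1/3)Q gives Q* = 1110/11 and P* = 568/11.
With the rebate, buyers effectively pay Pb = Ps − 27, where Ps is the price sellers receive.
On the curves, Pb = 64.25 - 0.125Q and Ps = 18 + (1/3)Q; the wedge Ps − Pb = 27 gives 18 + (1/3)Q − (64.25 - 0.125Q) = 27, so Q' = 1758/11.
Then Pb = 64.25 − 0.125·(1758/11) = 487/11 and Ps = 18 + (1/3)·(1758/11) = 784/11.
Buyers' price falls by P* − Pb = 568/11 − 487/11 = 81/11; sellers' price rises by Ps − P* = 784/11 − 568/11 = 216/11.

Buyers gain 81/11 per unit; sellers gain 216/11 per unit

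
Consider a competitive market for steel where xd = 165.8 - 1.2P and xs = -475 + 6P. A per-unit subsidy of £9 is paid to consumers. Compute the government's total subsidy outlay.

Pre-subsidy: 165.8 - 1.2P = -475 + 6P gives P* = 89, x* = 59.
With the rebate, buyers effectively pay Pb = Ps − 9, where Ps is the price sellers receive.
Demand in terms of Ps becomes xd = 165.8 − 1.2(Ps − 9) = 176.6 - 1.2Ps. Setting this equal to supply: 176.6 - 1.2Ps = -475 + 6Ps, so Ps = 90.5.
Buyers pay Pb = 90.5 − 9 = 81.5; x' = -475 + 6·90.5 = 68.
Government outlay = subsidy × quantity = 9 × 68 = 612.

Government cost = £612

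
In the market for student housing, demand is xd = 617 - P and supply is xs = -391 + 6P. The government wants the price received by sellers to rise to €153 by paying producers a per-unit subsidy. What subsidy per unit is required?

Required subsidy s = €63 per unit

At a seller price of 153, quantity supplied is -391 + 6·153 = 527.
Buyers absorb 527 only when they pay Pb with 617 − 1·Pb = 527, i.e. Pb = 90.
s = Ps − Pb = 153 − 90 = 63.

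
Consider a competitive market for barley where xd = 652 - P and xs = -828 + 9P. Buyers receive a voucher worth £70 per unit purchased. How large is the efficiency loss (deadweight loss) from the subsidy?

Deadweight loss = £2205

Pre-subsidy: 652 - P = -828 + 9P gives P* = 148, x* = 504.
With the rebate, buyers effectively pay Pb = Ps − 70, where Ps is the price sellers receive.
Demand in terms of Ps becomes xd = 652 − 1(Ps − 70) = 722 - Ps. Setting this equal to supply: 722 - Ps = -828 + 9Ps, so Ps = 155.
Buyers pay Pb = 155 − 70 = 85; x' = -828 + 9·155 = 567.
The subsidy expands output by 567 − 504 = 63 past the efficient level; on those units the gap between marginal cost and willingness to pay runs from 0 up to 70.
DWL = ½ × 70 × 63 = 2205.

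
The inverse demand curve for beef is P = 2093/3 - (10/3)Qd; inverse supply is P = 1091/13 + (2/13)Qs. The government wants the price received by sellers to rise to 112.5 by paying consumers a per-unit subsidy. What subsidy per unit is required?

Required subsidy s = 34 per unit

At a seller price of 112.5, quantity supplied is -545.5 + 6.5·112.5 = 185.75.
Buyers absorb 185.75 only when they pay Pb = 2093/3 − (10/3)·185.75 = 78.5.
s = Ps − Pb = 112.5 − 78.5 = 34.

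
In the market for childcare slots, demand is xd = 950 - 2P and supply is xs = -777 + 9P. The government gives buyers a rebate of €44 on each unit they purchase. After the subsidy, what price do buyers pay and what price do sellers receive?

Pre-subsidy: 950 - 2P = -777 + 9P gives P* = 157, x* = 636.
With the rebate, buyers effectively pay Pb = Ps − 44, where Ps is the price sellers receive.
Demand in terms of Ps becomes xd = 950 − 2(Ps − 44) = 1038 - 2Ps. Setting this equal to supply: 1038 - 2Ps = -777 + 9Ps, so Ps = 165.
Buyers pay Pb = 165 − 44 = 121; x' = -777 + 9·165 = 708.

Buyers pay €121; sellers receive €165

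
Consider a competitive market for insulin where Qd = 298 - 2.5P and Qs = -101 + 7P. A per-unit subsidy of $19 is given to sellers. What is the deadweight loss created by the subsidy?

Deadweight loss = $332.5

Pre-subsidy: 298 - 2.5P = -101 + 7P gives P* = 42, Q* = 193.
With the subsidy, sellers receive Ps = Pb + 19 for each unit, where Pb is the price buyers pay.
Supply in terms of Pb becomes Qs = -101 + 7(Pb + 19) = 32 + 7Pb. Setting this equal to demand: 298 - 2.5Pb = 32 + 7Pb, so Pb = 28.
Sellers receive Ps = 28 + 19 = 47; Q' = 298 − 2.5·28 = 228.
The subsidy expands output by 228 − 193 = 35 past the efficient level; on those units the gap between marginal cost and willingness to pay runs from 0 up to 19.
DWL = ½ × 19 × 35 = 332.5.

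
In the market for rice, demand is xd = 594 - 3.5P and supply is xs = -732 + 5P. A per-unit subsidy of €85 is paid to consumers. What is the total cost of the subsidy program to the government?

Government cost = €18955

Pre-subsidy: 594 - 3.5P = -732 + 5P gives P* = 156, x* = 48.
With the rebate, buyers effectively pay Pb = Ps − 85, where Ps is the price sellers receive.
Demand in terms of Ps becomes xd = 594 − 3.5(Ps − 85) = 891.5 - 3.5Ps. Setting this equal to supply: 891.5 - 3.5Ps = -732 + 5Ps, so Ps = 191.
Buyers pay Pb = 191 − 85 = 106; x' = -732 + 5·191 = 223.
Government outlay = subsidy × quantity = 85 × 223 = 18955.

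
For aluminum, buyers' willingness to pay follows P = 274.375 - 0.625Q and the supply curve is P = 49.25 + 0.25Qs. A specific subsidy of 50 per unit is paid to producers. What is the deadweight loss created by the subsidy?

Pre-subsidy: 274.375 - 0.625Q = 49.25 + 0.25Q gives Q* = 1801/7 and P* = 795/7.
With the subsidy, sellers receive Ps = Pb + 50 for each unit, where Pb is the price buyers pay.
On the curves, Pb = 274.375 - 0.625Q and Ps = 49.25 + 0.25Q; the wedge Ps − Pb = 50 gives 49.25 + 0.25Q − (274.375 - 0.625Q) = 50, so Q' = 2201/7.
Then Pb = 274.375 − 0.625·(2201/7) = 545/7 and Ps = 49.25 + 0.25·(2201/7) = 895/7.
The subsidy expands output by 2201/7 − 1801/7 = 400/7 past the efficient level; on those units the gap between marginal cost and willingness to pay runs from 0 up to 50.
DWL = ½ × 50 × 400/7 = 10000/7.

Deadweight loss = 10000/7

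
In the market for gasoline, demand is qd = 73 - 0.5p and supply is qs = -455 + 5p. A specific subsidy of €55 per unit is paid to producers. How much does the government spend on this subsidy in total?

Pre-subsidy: 73 - 0.5p = -455 + 5p gives p* = 96, q* = 25.
With the subsidy, sellers receive ps = pb + 55 for each unit, where pb is the price buyers pay.
Supply in terms of pb becomes qs = -455 + 5(pb + 55) = -180 + 5pb. Setting this equal to demand: 73 - 0.5pb = -180 + 5pb, so pb = 46.
Sellers receive ps = 46 + 55 = 101; q' = 73 − 0.5·46 = 50.
Government outlay = subsidy × quantity = 55 × 50 = 2750.

Government cost = €2750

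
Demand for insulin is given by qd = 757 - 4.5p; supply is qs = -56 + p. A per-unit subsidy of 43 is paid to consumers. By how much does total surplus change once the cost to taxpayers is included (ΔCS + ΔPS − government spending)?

Pre-subsidy: 757 - 4.5p = -56 + p gives p* = 1626/11, q* = 1010/11.
With the rebate, buyers effectively pay pb = ps − 43, where ps is the price sellers receive.
Demand in terms of ps becomes qd = 757 − 4.5(ps − 43) = 950.5 - 4.5ps. Setting this equal to supply: 950.5 - 4.5ps = -56 + ps, so ps = 183.
Buyers pay pb = 183 − 43 = 140; q' = -56 + 1·183 = 127.
ΔCS = ½(1010/11 + 127)(1626/11 − 140) = 103501/121; ΔPS = ½(1010/11 + 127)(183 − 1626/11) = 931509/242.
Government spending = 43 × 127 = 5461.
Net change = 103501/121 + 931509/242 − 5461 = -16641/22. The loss equals the DWL triangle ½·43·387/11.

Net change in total surplus = -16641/22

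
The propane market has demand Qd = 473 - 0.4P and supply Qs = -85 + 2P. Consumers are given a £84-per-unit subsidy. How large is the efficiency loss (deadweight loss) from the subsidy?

Deadweight loss = £1176

Pre-subsidy: 473 - 0.4P = -85 + 2P gives P* = 232.5, Q* = 380.
With the rebate, buyers effectively pay Pb = Ps − 84, where Ps is the price sellers receive.
Demand in terms of Ps becomes Qd = 473 − 0.4(Ps − 84) = 506.6 - 0.4Ps. Setting this equal to supply: 506.6 - 0.4Ps = -85 + 2Ps, so Ps = 246.5.
Buyers pay Pb = 246.5 − 84 = 162.5; Q' = -85 + 2·246.5 = 408.
The subsidy expands output by 408 − 380 = 28 past the efficient level; on those units the gap between marginal cost and willingness to pay runs from 0 up to 84.
DWL = ½ × 84 × 28 = 1176.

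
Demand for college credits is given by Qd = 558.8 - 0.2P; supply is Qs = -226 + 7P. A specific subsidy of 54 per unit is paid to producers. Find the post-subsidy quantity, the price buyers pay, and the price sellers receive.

Pre-subsidy: 558.8 - 0.2P = -226 + 7P gives P* = 109, Q* = 537.
With the subsidy, sellers receive Ps = Pb + 54 for each unit, where Pb is the price buyers pay.
Supply in terms of Pb becomes Qs = -226 + 7(Pb + 54) = 152 + 7Pb. Setting this equal to demand: 558.8 - 0.2Pb = 152 + 7Pb, so Pb = 56.5.
Sellers receive Ps = 56.5 + 54 = 110.5; Q' = 558.8 − 0.2·56.5 = 547.5.

Q' = 547.5; buyers pay 56.5; sellers receive 110.5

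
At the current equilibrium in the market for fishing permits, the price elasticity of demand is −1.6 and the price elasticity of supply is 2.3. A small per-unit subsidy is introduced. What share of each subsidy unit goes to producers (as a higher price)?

For a small subsidy around the equilibrium, the benefit split depends on the relative slopes, which at a point are proportional to the elasticities.
Buyer share = εs/(εs + |εd|) = 2.3/(2.3 + 1.6) = 23/39; seller share = |εd|/(εs + |εd|) = 16/39.
So producers capture 16/39 of the subsidy.

Producer share = 16/39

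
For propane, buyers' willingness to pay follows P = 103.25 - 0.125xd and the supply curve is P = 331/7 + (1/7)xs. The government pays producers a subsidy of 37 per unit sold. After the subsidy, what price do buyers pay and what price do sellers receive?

Buyers pay 898/15; sellers receive 1453/15

Pre-subsidy: 103.25 - 0.125x = 331/7 + (1/7)x gives x* = 3134/15 and P* = 1157/15.
With the subsidy, sellers receive Ps = Pb + 37 for each unit, where Pb is the price buyers pay.
On the curves, Pb = 103.25 - 0.125x and Ps = 331/7 + (1/7)x; the wedge Ps − Pb = 37 gives 331/7 + (1/7)x − (103.25 - 0.125x) = 37, so x' = 5206/15.
Then Pb = 103.25 − 0.125·(5206/15) = 898/15 and Ps = 331/7 + (1/7)·(5206/15) = 1453/15.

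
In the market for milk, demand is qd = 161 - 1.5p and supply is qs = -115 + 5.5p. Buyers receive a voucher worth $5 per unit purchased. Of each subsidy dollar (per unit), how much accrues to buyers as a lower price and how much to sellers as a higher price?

Buyers gain 55/14 per unit; sellers gain 15/14 per unit

Pre-subsidy: 161 - 1.5p = -115 + 5.5p gives p* = 276/7, q* = 713/7.
With the rebate, buyers effectively pay pb = ps − 5, where ps is the price sellers receive.
Demand in terms of ps becomes qd = 161 − 1.5(ps − 5) = 168.5 - 1.5ps. Setting this equal to supply: 168.5 - 1.5ps = -115 + 5.5ps, so ps = 40.5.
Buyers pay pb = 40.5 − 5 = 35.5; q' = -115 + 5.5·40.5 = 107.75.
Buyers' price falls by p* − pb = 276/7 − 35.5 = 55/14; sellers' price rises by ps − p* = 40.5 − 276/7 = 15/14.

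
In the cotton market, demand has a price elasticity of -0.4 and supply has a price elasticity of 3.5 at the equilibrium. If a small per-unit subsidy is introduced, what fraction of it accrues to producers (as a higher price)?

Producer share = 4/39

For a small subsidy around the equilibrium, the benefit split depends on the relative slopes, which at a point are proportional to the elasticities.
Buyer share = εs/(εs + |εd|) = 3.5/(3.5 + 0.4) = 35/39; seller share = |εd|/(εs + |εd|) = 4/39.
So producers capture 4/39 of the subsidy.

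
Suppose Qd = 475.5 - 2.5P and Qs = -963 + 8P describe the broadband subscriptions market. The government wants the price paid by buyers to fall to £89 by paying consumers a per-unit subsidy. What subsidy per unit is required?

Required subsidy s = £63 per unit

At a buyer price of 89, quantity demanded is 475.5 − 2.5·89 = 253.
Sellers supply 253 only when they receive Ps with -963 + 8·Ps = 253, i.e. Ps = 152.
s = Ps − Pb = 152 − 89 = 63.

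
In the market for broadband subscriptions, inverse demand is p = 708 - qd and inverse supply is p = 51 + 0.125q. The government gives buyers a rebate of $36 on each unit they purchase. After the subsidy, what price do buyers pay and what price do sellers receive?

Pre-subsidy: 708 - q = 51 + 0.125q gives q* = 584 and p* = 124.
With the rebate, buyers effectively pay pb = ps − 36, where ps is the price sellers receive.
On the curves, pb = 708 - q and ps = 51 + 0.125q; the wedge ps − pb = 36 gives 51 + 0.125q − (708 - q) = 36, so q' = 616.
Then pb = 708 − 1·616 = 92 and ps = 51 + 0.125·616 = 128.

Buyers pay $92; sellers receive $128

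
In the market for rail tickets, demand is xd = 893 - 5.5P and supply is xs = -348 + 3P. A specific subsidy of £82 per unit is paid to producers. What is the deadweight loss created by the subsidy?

Pre-subsidy: 893 - 5.5P = -348 + 3P gives P* = 146, x* = 90.
With the subsidy, sellers receive Ps = Pb + 82 for each unit, where Pb is the price buyers pay.
Supply in terms of Pb becomes xs = -348 + 3(Pb + 82) = -102 + 3Pb. Setting this equal to demand: 893 - 5.5Pb = -102 + 3Pb, so Pb = 1990/17.
Sellers receive Ps = 1990/17 + 82 = 3384/17; x' = 893 − 5.5·(1990/17) = 4236/17.
The subsidy expands output by 4236/17 − 90 = 2706/17 past the efficient level; on those units the gap between marginal cost and willingness to pay runs from 0 up to 82.
DWL = ½ × 82 × 2706/17 = 110946/17.

Deadweight loss = 110946/17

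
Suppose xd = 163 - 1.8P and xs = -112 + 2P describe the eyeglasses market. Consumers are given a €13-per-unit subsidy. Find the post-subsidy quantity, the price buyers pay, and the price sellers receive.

x' = 856/19; buyers pay 1245/19; sellers receive 1492/19

Pre-subsidy: 163 - 1.8P = -112 + 2P gives P* = 1375/19, x* = 622/19.
With the rebate, buyers effectively pay Pb = Ps − 13, where Ps is the price sellers receive.
Demand in terms of Ps becomes xd = 163 − 1.8(Ps − 13) = 186.4 - 1.8Ps. Setting this equal to supply: 186.4 - 1.8Ps = -112 + 2Ps, so Ps = 1492/19.
Buyers pay Pb = 1492/19 − 13 = 1245/19; x' = -112 + 2·(1492/19) = 856/19.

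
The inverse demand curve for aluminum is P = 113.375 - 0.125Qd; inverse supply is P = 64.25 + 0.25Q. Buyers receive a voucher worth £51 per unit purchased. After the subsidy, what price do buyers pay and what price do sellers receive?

Pre-subsidy: 113.375 - 0.125Q = 64.25 + 0.25Q gives Q* = 131 and P* = 97.
With the rebate, buyers effectively pay Pb = Ps − 51, where Ps is the price sellers receive.
On the curves, Pb = 113.375 - 0.125Q and Ps = 64.25 + 0.25Q; the wedge Ps − Pb = 51 gives 64.25 + 0.25Q − (113.375 - 0.125Q) = 51, so Q' = 267.
Then Pb = 113.375 − 0.125·267 = 80 and Ps = 64.25 + 0.25·267 = 131.

Buyers pay £80; sellers receive £131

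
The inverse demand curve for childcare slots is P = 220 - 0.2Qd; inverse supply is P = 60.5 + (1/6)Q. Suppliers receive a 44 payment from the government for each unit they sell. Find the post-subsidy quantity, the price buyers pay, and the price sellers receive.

Pre-subsidy: 220 - 0.2Q = 60.5 + (1/6)Q gives Q* = 435 and P* = 133.
With the subsidy, sellers receive Ps = Pb + 44 for each unit, where Pb is the price buyers pay.
On the curves, Pb = 220 - 0.2Q and Ps = 60.5 + (1/6)Q; the wedge Ps − Pb = 44 gives 60.5 + (1/6)Q − (220 - 0.2Q) = 44, so Q' = 555.
Then Pb = 220 − 0.2·555 = 109 and Ps = 60.5 + (1/6)·555 = 153.

Q' = 555; buyers pay 109; sellers receive 153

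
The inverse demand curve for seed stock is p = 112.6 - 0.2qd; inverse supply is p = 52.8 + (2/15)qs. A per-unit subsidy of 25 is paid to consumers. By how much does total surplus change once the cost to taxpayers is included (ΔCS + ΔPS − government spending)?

Net change in total surplus = -937.5

Pre-subsidy: 112.6 - 0.2q = 52.8 + (2/15)q gives q* = 179.4 and p* = 76.72.
With the rebate, buyers effectively pay pb = ps − 25, where ps is the price sellers receive.
On the curves, pb = 112.6 - 0.2q and ps = 52.8 + (2/15)q; the wedge ps − pb = 25 gives 52.8 + (2/15)q − (112.6 - 0.2q) = 25, so q' = 254.4.
Then pb = 112.6 − 0.2·254.4 = 61.72 and ps = 52.8 + (2/15)·254.4 = 86.72.
ΔCS = ½(179.4 + 254.4)(76.72 − 61.72) = 3253.5; ΔPS = ½(179.4 + 254.4)(86.72 − 76.72) = 2169.
Government spending = 25 × 254.4 = 6360.
Net change = 3253.5 + 2169 − 6360 = -937.5. The loss equals the DWL triangle ½·25·75.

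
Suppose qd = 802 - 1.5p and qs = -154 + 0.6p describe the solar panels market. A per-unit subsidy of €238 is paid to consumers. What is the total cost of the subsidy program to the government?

Government cost = €52632

Pre-subsidy: 802 - 1.5p = -154 + 0.6p gives p* = 9560/21, q* = 834/7.
With the rebate, buyers effectively pay pb = ps − 238, where ps is the price sellers receive.
Demand in terms of ps becomes qd = 802 − 1.5(ps − 238) = 1159 - 1.5ps. Setting this equal to supply: 1159 - 1.5ps = -154 + 0.6ps, so ps = 13130/21.
Buyers pay pb = 13130/21 − 238 = 8132/21; q' = -154 + 0.6·(13130/21) = 1548/7.
Government outlay = subsidy × quantity = 238 × 1548/7 = 52632.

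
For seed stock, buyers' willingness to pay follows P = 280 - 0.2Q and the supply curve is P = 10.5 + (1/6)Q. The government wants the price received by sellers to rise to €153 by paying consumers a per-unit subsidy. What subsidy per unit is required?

At a seller price of 153, quantity supplied is -63 + 6·153 = 855.
Buyers absorb 855 only when they pay Pb = 280 − 0.2·855 = 109.
s = Ps − Pb = 153 − 109 = 44.

Required subsidy s = €44 per unit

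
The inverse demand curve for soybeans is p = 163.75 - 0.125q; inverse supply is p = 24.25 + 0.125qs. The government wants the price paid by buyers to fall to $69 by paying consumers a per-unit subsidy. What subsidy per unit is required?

At a buyer price of 69, quantity demanded is 1310 − 8·69 = 758.
Sellers supply 758 only when they receive ps = 24.25 + 0.125·758 = 119.
s = ps − pb = 119 − 69 = 50.

Required subsidy s = $50 per unit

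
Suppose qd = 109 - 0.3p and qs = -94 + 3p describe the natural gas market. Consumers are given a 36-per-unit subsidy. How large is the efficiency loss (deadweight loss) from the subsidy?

Pre-subsidy: 109 - 0.3p = -94 + 3p gives p* = 2030/33, q* = 996/11.
With the rebate, buyers effectively pay pb = ps − 36, where ps is the price sellers receive.
Demand in terms of ps becomes qd = 109 − 0.3(ps − 36) = 119.8 - 0.3ps. Setting this equal to supply: 119.8 - 0.3ps = -94 + 3ps, so ps = 2138/33.
Buyers pay pb = 2138/33 − 36 = 950/33; q' = -94 + 3·(2138/33) = 1104/11.
The subsidy expands output by 1104/11 − 996/11 = 108/11 past the efficient level; on those units the gap between marginal cost and willingness to pay runs from 0 up to 36.
DWL = ½ × 36 × 108/11 = 1944/11.

Deadweight loss = 1944/11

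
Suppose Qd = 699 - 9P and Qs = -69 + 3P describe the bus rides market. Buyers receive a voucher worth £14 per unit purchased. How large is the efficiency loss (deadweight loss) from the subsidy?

Deadweight loss = £220.5

Pre-subsidy: 699 - 9P = -69 + 3P gives P* = 64, Q* = 123.
With the rebate, buyers effectively pay Pb = Ps − 14, where Ps is the price sellers receive.
Demand in terms of Ps becomes Qd = 699 − 9(Ps − 14) = 825 - 9Ps. Setting this equal to supply: 825 - 9Ps = -69 + 3Ps, so Ps = 74.5.
Buyers pay Pb = 74.5 − 14 = 60.5; Q' = -69 + 3·74.5 = 154.5.
The subsidy expands output by 154.5 − 123 = 31.5 past the efficient level; on those units the gap between marginal cost and willingness to pay runs from 0 up to 14.
DWL = ½ × 14 × 31.5 = 220.5.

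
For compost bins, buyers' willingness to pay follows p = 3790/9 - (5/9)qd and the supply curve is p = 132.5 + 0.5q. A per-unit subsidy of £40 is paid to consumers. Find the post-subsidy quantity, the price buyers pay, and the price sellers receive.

q' = 5915/19; buyers pay 4715/19; sellers receive 5475/19

Pre-subsidy: 3790/9 - (5/9)q = 132.5 + 0.5q gives q* = 5195/19 and p* = 5115/19.
With the rebate, buyers effectively pay pb = ps − 40, where ps is the price sellers receive.
On the curves, pb = 3790/9 - (5/9)q and ps = 132.5 + 0.5q; the wedge ps − pb = 40 gives 132.5 + 0.5q − (3790/9 - (5/9)q) = 40, so q' = 5915/19.
Then pb = 3790/9 − (5/9)·(5915/19) = 4715/19 and ps = 132.5 + 0.5·(5915/19) = 5475/19.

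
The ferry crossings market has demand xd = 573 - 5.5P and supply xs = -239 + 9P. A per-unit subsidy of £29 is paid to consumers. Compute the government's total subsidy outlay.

Pre-subsidy: 573 - 5.5P = -239 + 9P gives P* = 56, x* = 265.
With the rebate, buyers effectively pay Pb = Ps − 29, where Ps is the price sellers receive.
Demand in terms of Ps becomes xd = 573 − 5.5(Ps − 29) = 732.5 - 5.5Ps. Setting this equal to supply: 732.5 - 5.5Ps = -239 + 9Ps, so Ps = 67.
Buyers pay Pb = 67 − 29 = 38; x' = -239 + 9·67 = 364.
Government outlay = subsidy × quantity = 29 × 364 = 10556.

Government cost = £10556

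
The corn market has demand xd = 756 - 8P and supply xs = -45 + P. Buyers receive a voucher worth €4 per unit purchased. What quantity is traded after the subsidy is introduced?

x' = 428/9

Pre-subsidy: 756 - 8P = -45 + P gives P* = 89, x* = 44.
With the rebate, buyers effectively pay Pb = Ps − 4, where Ps is the price sellers receive.
Demand in terms of Ps becomes xd = 756 − 8(Ps − 4) = 788 - 8Ps. Setting this equal to supply: 788 - 8Ps = -45 + Ps, so Ps = 833/9.
Buyers pay Pb = 833/9 − 4 = 797/9; x' = -45 + 1·(833/9) = 428/9.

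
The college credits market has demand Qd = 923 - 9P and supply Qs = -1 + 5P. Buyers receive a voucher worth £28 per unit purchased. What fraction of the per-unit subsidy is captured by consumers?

Pre-subsidy: 923 - 9P = -1 + 5P gives P* = 66, Q* = 329.
With the rebate, buyers effectively pay Pb = Ps − 28, where Ps is the price sellers receive.
Demand in terms of Ps becomes Qd = 923 − 9(Ps − 28) = 1175 - 9Ps. Setting this equal to supply: 1175 - 9Ps = -1 + 5Ps, so Ps = 84.
Buyers pay Pb = 84 − 28 = 56; Q' = -1 + 5·84 = 419.
Buyers' price falls by P* − Pb = 66 − 56 = 10; sellers' price rises by Ps − P* = 84 − 66 = 18.
So consumers capture 10/28 = 5/14 of each unit of subsidy.

Consumer share = 5/14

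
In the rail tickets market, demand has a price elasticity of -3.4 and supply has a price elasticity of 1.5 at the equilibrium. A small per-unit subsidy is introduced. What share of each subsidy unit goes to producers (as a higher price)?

Producer share = 34/49

For a small subsidy around the equilibrium, the benefit split depends on the relative slopes, which at a point are proportional to the elasticities.
Buyer share = εs/(εs + |εd|) = 1.5/(1.5 + 3.4) = 15/49; seller share = |εd|/(εs + |εd|) = 34/49.
So producers capture 34/49 of the subsidy.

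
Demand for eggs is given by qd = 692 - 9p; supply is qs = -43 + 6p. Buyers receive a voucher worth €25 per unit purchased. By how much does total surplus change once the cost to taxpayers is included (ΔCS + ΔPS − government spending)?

Pre-subsidy: 692 - 9p = -43 + 6p gives p* = 49, q* = 251.
With the rebate, buyers effectively pay pb = ps − 25, where ps is the price sellers receive.
Demand in terms of ps becomes qd = 692 − 9(ps − 25) = 917 - 9ps. Setting this equal to supply: 917 - 9ps = -43 + 6ps, so ps = 64.
Buyers pay pb = 64 − 25 = 39; q' = -43 + 6·64 = 341.
ΔCS = ½(251 + 341)(49 − 39) = 2960; ΔPS = ½(251 + 341)(64 − 49) = 4440.
Government spending = 25 × 341 = 8525.
Net change = 2960 + 4440 − 8525 = -1125. The loss equals the DWL triangle ½·25·90.

Net change in total surplus = -€1125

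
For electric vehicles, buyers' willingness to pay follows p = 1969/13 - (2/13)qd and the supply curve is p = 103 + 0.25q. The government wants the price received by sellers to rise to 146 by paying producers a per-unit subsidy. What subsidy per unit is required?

Required subsidy s = 21 per unit

At a seller price of 146, quantity supplied is -412 + 4·146 = 172.
Buyers absorb 172 only when they pay pb = 1969/13 − (2/13)·172 = 125.
s = ps − pb = 146 − 125 = 21.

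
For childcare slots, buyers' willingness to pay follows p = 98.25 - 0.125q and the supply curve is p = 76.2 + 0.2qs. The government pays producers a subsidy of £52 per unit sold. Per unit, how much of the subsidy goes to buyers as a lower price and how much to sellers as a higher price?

Pre-subsidy: 98.25 - 0.125q = 76.2 + 0.2q gives q* = 882/13 and p* = 1167/13.
With the subsidy, sellers receive ps = pb + 52 for each unit, where pb is the price buyers pay.
On the curves, pb = 98.25 - 0.125q and ps = 76.2 + 0.2q; the wedge ps − pb = 52 gives 76.2 + 0.2q − (98.25 - 0.125q) = 52, so q' = 2962/13.
Then pb = 98.25 − 0.125·(2962/13) = 907/13 and ps = 76.2 + 0.2·(2962/13) = 1583/13.
Buyers' price falls by p* − pb = 1167/13 − 907/13 = 20; sellers' price rises by ps − p* = 1583/13 − 1167/13 = 32.

Buyers gain £20 per unit; sellers gain £32 per unit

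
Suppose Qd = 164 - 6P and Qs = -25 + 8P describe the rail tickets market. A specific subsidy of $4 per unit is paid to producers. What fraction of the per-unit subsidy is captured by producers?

Pre-subsidy: 164 - 6P = -25 + 8P gives P* = 13.5, Q* = 83.
With the subsidy, sellers receive Ps = Pb + 4 for each unit, where Pb is the price buyers pay.
Supply in terms of Pb becomes Qs = -25 + 8(Pb + 4) = 7 + 8Pb. Setting this equal to demand: 164 - 6Pb = 7 + 8Pb, so Pb = 157/14.
Sellers receive Ps = 157/14 + 4 = 213/14; Q' = 164 − 6·(157/14) = 677/7.
Buyers' price falls by P* − Pb = 13.5 − 157/14 = 16/7; sellers' price rises by Ps − P* = 213/14 − 13.5 = 12/7.
So producers capture (12/7)/4 = 3/7 of each unit of subsidy.

Producer share = 3/7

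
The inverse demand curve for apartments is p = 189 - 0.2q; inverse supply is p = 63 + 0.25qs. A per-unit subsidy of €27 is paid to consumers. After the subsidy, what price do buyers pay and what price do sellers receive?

Pre-subsidy: 189 - 0.2q = 63 + 0.25q gives q* = 280 and p* = 133.
With the rebate, buyers effectively pay pb = ps − 27, where ps is the price sellers receive.
On the curves, pb = 189 - 0.2q and ps = 63 + 0.25q; the wedge ps − pb = 27 gives 63 + 0.25q − (189 - 0.2q) = 27, so q' = 340.
Then pb = 189 − 0.2·340 = 121 and ps = 63 + 0.25·340 = 148.

Buyers pay €121; sellers receive €148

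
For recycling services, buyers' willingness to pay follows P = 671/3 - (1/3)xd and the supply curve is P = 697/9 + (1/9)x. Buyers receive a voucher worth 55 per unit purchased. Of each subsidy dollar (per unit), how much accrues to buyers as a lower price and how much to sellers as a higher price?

Pre-subsidy: 671/3 - (1/3)x = 697/9 + (1/9)x gives x* = 329 and P* = 114.
With the rebate, buyers effectively pay Pb = Ps − 55, where Ps is the price sellers receive.
On the curves, Pb = 671/3 - (1/3)x and Ps = 697/9 + (1/9)x; the wedge Ps − Pb = 55 gives 697/9 + (1/9)x − (671/3 - (1/3)x) = 55, so x' = 452.75.
Then Pb = 671/3 − (1/3)·452.75 = 72.75 and Ps = 697/9 + (1/9)·452.75 = 127.75.
Buyers' price falls by P* − Pb = 114 − 72.75 = 41.25; sellers' price rises by Ps − P* = 127.75 − 114 = 13.75.

Buyers gain 41.25 per unit; sellers gain 13.75 per unit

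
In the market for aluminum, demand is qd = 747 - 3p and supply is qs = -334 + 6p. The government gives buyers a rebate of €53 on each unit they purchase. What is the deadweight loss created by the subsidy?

Pre-subsidy: 747 - 3p = -334 + 6p gives p* = 1081/9, q* = 1160/3.
With the rebate, buyers effectively pay pb = ps − 53, where ps is the price sellers receive.
Demand in terms of ps becomes qd = 747 − 3(ps − 53) = 906 - 3ps. Setting this equal to supply: 906 - 3ps = -334 + 6ps, so ps = 1240/9.
Buyers pay pb = 1240/9 − 53 = 763/9; q' = -334 + 6·(1240/9) = 1478/3.
The subsidy expands output by 1478/3 − 1160/3 = 106 past the efficient level; on those units the gap between marginal cost and willingness to pay runs from 0 up to 53.
DWL = ½ × 53 × 106 = 2809.

Deadweight loss = €2809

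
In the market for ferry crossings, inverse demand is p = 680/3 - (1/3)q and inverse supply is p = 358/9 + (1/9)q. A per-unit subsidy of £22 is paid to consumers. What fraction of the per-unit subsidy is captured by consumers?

Pre-subsidy: 680/3 - (1/3)q = 358/9 + (1/9)q gives q* = 420.5 and p* = 86.5.
With the rebate, buyers effectively pay pb = ps − 22, where ps is the price sellers receive.
On the curves, pb = 680/3 - (1/3)q and ps = 358/9 + (1/9)q; the wedge ps − pb = 22 gives 358/9 + (1/9)q − (680/3 - (1/3)q) = 22, so q' = 470.
Then pb = 680/3 − (1/3)·470 = 70 and ps = 358/9 + (1/9)·470 = 92.
Buyers' price falls by p* − pb = 86.5 − 70 = 16.5; sellers' price rises by ps − p* = 92 − 86.5 = 5.5.
So consumers capture 16.5/22 = 0.75 of each unit of subsidy.

Consumer share = 0.75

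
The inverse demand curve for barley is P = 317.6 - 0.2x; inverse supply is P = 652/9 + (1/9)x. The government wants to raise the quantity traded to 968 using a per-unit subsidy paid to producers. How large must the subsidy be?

Required subsidy s = 56 per unit

At x = 968, from the demand curve buyers pay Pb = 317.6 − 0.2·968 = 124; from the supply curve sellers need Ps = 652/9 + (1/9)·968 = 180.
The subsidy must fill the gap: s = Ps − Pb = 180 − 124 = 56.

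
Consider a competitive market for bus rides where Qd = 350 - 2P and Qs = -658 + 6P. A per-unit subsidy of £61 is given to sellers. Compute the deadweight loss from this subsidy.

Deadweight loss = £2790.75

Pre-subsidy: 350 - 2P = -658 + 6P gives P* = 126, Q* = 98.
With the subsidy, sellers receive Ps = Pb + 61 for each unit, where Pb is the price buyers pay.
Supply in terms of Pb becomes Qs = -658 + 6(Pb + 61) = -292 + 6Pb. Setting this equal to demand: 350 - 2Pb = -292 + 6Pb, so Pb = 80.25.
Sellers receive Ps = 80.25 + 61 = 141.25; Q' = 350 − 2·80.25 = 189.5.
The subsidy expands output by 189.5 − 98 = 91.5 past the efficient level; on those units the gap between marginal cost and willingness to pay runs from 0 up to 61.
DWL = ½ × 61 × 91.5 = 2790.75.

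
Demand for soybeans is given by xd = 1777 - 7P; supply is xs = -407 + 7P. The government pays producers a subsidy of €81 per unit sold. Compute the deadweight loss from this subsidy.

Deadweight loss = €11481.75

Pre-subsidy: 1777 - 7P = -407 + 7P gives P* = 156, x* = 685.
With the subsidy, sellers receive Ps = Pb + 81 for each unit, where Pb is the price buyers pay.
Supply in terms of Pb becomes xs = -407 + 7(Pb + 81) = 160 + 7Pb. Setting this equal to demand: 1777 - 7Pb = 160 + 7Pb, so Pb = 115.5.
Sellers receive Ps = 115.5 + 81 = 196.5; x' = 1777 − 7·115.5 = 968.5.
The subsidy expands output by 968.5 − 685 = 283.5 past the efficient level; on those units the gap between marginal cost and willingness to pay runs from 0 up to 81.
DWL = ½ × 81 × 283.5 = 11481.75.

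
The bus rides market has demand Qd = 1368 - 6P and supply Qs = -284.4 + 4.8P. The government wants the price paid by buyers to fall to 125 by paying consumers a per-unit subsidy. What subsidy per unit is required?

At a buyer price of 125, quantity demanded is 1368 − 6·125 = 618.
Sellers supply 618 only when they receive Ps with -284.4 + 4.8·Ps = 618, i.e. Ps = 188.
s = Ps − Pb = 188 − 125 = 63.

Required subsidy s = 63 per unit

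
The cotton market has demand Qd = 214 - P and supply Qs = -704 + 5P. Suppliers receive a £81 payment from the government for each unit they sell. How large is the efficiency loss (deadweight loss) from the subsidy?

Pre-subsidy: 214 - P = -704 + 5P gives P* = 153, Q* = 61.
With the subsidy, sellers receive Ps = Pb + 81 for each unit, where Pb is the price buyers pay.
Supply in terms of Pb becomes Qs = -704 + 5(Pb + 81) = -299 + 5Pb. Setting this equal to demand: 214 - Pb = -299 + 5Pb, so Pb = 85.5.
Sellers receive Ps = 85.5 + 81 = 166.5; Q' = 214 − 1·85.5 = 128.5.
The subsidy expands output by 128.5 − 61 = 67.5 past the efficient level; on those units the gap between marginal cost and willingness to pay runs from 0 up to 81.
DWL = ½ × 81 × 67.5 = 2733.75.

Deadweight loss = £2733.75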